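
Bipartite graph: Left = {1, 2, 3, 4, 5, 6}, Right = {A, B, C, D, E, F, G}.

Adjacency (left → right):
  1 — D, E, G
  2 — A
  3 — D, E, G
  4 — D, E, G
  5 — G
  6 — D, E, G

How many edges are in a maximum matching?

4

A valid assignment of size 4: 1→G, 2→A, 3→D, 4→E.
The set {1, 3, 4, 5, 6} has only 3 neighbours ({D, E, G}), so by Hall's theorem at most 4 of the 6 left vertices can be matched.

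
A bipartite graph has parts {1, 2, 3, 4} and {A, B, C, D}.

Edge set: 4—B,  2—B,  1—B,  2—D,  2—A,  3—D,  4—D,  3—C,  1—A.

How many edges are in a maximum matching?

For example, pair 1-A, 2-D, 3-C, 4-B.
This saturates every left vertex, so 4 is the maximum.

4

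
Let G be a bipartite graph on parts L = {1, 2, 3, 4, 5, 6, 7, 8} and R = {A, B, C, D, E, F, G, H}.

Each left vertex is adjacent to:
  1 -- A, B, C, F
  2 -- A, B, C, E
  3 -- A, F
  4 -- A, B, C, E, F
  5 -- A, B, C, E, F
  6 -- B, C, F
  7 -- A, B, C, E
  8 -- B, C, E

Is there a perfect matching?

The set {1, 2, 3, 4, 5, 6, 7, 8} has only 5 neighbours ({A, B, C, E, F}), so by Hall's theorem at most 5 of the 8 left vertices can be matched.
Hence no matching covers every left vertex.

No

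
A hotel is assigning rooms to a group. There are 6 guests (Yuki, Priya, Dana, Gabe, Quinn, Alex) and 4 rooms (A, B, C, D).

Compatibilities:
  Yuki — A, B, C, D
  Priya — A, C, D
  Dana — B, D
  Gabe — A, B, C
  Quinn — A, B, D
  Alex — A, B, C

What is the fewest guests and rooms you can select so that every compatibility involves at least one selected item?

4

A maximum matching has 4 edges (e.g. Yuki–A, Priya–C, Dana–D, Gabe–B).
By König's theorem the minimum vertex cover has the same size. One such cover is {A, B, C, D}.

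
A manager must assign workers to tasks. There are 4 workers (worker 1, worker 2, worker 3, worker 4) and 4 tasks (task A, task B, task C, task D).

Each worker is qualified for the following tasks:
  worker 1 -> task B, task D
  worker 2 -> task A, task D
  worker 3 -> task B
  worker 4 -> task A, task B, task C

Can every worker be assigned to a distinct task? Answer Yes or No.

Yes

One maximum matching: worker 1→task D, worker 2→task A, worker 3→task B, worker 4→task C.
Every worker is matched, so this is a perfect matching.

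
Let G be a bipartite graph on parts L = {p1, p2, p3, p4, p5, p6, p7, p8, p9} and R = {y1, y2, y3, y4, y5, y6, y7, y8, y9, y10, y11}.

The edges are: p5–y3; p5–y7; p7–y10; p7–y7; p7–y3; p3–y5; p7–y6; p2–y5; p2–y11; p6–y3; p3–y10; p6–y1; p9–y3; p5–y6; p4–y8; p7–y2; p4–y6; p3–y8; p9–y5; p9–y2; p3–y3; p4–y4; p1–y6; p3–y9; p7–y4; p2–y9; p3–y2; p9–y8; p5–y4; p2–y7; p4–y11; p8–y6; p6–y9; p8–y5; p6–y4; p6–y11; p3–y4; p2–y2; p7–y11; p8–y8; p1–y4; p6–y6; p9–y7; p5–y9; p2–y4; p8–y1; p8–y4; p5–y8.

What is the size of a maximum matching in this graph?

A valid assignment of size 9: p1–y6, p2–y4, p3–y10, p4–y8, p5–y9, p6–y11, p7–y3, p8–y1, p9–y7.
All 9 left vertices are matched, so no larger matching exists.

9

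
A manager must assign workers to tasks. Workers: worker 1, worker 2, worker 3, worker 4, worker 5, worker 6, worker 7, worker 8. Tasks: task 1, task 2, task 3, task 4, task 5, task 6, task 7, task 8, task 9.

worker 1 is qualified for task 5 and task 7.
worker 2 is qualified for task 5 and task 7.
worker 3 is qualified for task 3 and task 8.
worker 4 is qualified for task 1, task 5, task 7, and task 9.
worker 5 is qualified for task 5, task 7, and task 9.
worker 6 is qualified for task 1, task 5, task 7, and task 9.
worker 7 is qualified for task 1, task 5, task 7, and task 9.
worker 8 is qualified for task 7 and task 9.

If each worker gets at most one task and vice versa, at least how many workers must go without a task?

3

A valid assignment of size 5: worker 1–task 5, worker 2–task 7, worker 3–task 8, worker 4–task 1, worker 5–task 9.
The set {worker 1, worker 2, worker 4, worker 5, worker 6, worker 7, worker 8} has only 4 neighbours ({task 1, task 5, task 7, task 9}), so by Hall's theorem at most 5 of the 8 workers can be matched.
That matches 5 of the 8, leaving 3 unmatched; no matching can do better.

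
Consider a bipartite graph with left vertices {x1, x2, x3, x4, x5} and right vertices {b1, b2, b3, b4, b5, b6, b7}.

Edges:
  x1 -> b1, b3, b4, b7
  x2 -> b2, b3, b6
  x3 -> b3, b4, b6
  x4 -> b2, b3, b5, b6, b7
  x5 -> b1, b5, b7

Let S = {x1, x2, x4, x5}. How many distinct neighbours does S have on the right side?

The union of neighbours of {x1, x2, x4, x5} is {b1, b2, b3, b4, b5, b6, b7}, which has 7 elements.
Since |N(S)| = 7 ≥ |S| = 4, Hall's condition holds for this subset.

7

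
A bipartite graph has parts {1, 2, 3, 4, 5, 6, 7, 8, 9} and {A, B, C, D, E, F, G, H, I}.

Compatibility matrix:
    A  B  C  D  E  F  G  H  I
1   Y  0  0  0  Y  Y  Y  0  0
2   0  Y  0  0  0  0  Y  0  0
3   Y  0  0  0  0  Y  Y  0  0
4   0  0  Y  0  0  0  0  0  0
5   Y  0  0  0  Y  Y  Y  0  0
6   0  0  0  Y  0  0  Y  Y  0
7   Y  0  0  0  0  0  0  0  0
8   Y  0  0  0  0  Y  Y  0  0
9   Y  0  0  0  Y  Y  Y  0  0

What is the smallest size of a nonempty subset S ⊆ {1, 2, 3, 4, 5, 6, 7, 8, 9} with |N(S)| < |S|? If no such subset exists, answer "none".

5

Take S = {1, 3, 5, 7, 8}. Its neighbourhood is {A, E, F, G}, so |N(S)| = 4 < |S| = 5.
Every subset of size less than 5 has at least as many neighbours as members, so 5 is the minimum.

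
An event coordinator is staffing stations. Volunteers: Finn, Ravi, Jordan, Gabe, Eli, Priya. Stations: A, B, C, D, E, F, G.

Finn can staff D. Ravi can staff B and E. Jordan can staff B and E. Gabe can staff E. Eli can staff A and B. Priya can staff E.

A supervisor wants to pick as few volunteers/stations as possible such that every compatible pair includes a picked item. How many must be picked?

4

{Finn, Eli, B, E} is a vertex cover of size 4: every edge has an endpoint in this set.
No smaller cover exists because Finn–D, Ravi–E, Jordan–B, Eli–A is a matching of size 4, and a cover must include an endpoint of each of these disjoint edges (König's theorem).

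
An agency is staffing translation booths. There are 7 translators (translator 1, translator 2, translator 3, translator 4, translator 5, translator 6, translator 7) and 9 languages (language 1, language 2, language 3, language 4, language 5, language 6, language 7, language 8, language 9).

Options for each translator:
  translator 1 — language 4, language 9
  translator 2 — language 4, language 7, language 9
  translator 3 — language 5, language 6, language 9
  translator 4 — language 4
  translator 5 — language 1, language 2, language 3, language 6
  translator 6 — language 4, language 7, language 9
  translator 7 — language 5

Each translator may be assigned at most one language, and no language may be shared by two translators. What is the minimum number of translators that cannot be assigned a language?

A valid assignment of size 6: translator 1→language 9, translator 2→language 7, translator 3→language 6, translator 4→language 4, translator 5→language 2, translator 7→language 5.
The set {translator 1, translator 2, translator 4, translator 6} has only 3 neighbours ({language 4, language 7, language 9}), so by Hall's theorem at most 6 of the 7 translators can be matched.
That matches 6 of the 7, leaving 1 unmatched; no matching can do better.

1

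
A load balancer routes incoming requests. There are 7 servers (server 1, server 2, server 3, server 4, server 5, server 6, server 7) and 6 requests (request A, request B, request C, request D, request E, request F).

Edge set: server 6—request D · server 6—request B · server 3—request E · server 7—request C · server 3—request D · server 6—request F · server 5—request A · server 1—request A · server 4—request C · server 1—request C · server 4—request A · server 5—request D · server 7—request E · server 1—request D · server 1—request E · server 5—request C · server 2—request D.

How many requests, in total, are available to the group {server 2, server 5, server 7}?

4

The union of neighbours of {server 2, server 5, server 7} is {request A, request C, request D, request E}, which has 4 elements.
Since |N(S)| = 4 ≥ |S| = 3, Hall's condition holds for this subset.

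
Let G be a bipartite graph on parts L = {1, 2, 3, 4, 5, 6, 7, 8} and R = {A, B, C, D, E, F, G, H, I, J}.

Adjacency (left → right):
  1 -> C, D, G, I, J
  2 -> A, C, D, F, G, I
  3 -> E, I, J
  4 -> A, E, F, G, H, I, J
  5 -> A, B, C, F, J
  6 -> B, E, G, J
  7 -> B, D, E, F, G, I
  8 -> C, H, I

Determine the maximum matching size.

8

A valid assignment of size 8: 1–D, 2–F, 3–E, 4–J, 5–A, 6–B, 7–G, 8–C.
All 8 left vertices are matched, so no larger matching exists.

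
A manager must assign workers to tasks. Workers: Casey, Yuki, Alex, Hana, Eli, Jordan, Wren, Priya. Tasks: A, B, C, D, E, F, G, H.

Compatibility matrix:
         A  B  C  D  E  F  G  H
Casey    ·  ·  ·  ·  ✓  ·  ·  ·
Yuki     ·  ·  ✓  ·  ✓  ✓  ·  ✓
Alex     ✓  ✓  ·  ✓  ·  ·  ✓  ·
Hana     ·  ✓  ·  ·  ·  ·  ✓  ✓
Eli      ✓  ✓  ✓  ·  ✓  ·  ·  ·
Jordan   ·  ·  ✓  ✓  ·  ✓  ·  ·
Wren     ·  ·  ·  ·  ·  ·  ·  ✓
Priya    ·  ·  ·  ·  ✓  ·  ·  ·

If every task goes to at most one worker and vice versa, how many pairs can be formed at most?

7

One maximum matching: Casey-E, Yuki-C, Alex-D, Hana-G, Eli-B, Jordan-F, Wren-H.
The set {Casey, Priya} has only 1 neighbour ({E}), so by Hall's theorem at most 7 of the 8 workers can be matched.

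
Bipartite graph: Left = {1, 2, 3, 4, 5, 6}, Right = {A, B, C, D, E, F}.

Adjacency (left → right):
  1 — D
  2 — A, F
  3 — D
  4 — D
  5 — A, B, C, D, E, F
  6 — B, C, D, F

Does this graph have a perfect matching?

The set {1, 3, 4} has only 1 neighbour ({D}), so by Hall's theorem at most 4 of the 6 left vertices can be matched.
Hence no matching covers every left vertex.

No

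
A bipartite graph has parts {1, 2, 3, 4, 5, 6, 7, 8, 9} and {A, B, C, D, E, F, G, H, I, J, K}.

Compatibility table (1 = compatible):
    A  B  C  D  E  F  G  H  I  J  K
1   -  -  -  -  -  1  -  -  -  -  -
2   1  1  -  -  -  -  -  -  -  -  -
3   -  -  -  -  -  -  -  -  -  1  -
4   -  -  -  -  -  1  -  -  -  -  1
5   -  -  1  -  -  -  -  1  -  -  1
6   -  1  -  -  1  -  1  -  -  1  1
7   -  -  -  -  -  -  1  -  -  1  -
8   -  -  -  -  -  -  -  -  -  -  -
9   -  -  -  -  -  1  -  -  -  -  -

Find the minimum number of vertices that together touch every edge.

7

A maximum matching has 7 edges (e.g. 1–F, 2–B, 3–J, 4–K, 5–C, 6–E, 7–G).
By König's theorem the minimum vertex cover has the same size. One such cover is {2, 3, 4, 5, 6, 7, F}.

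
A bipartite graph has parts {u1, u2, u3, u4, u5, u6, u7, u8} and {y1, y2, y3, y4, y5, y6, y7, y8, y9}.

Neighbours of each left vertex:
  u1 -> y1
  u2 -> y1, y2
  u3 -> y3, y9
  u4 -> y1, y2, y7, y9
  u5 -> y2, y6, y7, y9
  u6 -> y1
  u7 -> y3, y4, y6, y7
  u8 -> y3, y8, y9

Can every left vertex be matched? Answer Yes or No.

No

The set {u1, u6} has only 1 neighbour ({y1}), so by Hall's theorem at most 7 of the 8 left vertices can be matched.
Hence no matching covers every left vertex.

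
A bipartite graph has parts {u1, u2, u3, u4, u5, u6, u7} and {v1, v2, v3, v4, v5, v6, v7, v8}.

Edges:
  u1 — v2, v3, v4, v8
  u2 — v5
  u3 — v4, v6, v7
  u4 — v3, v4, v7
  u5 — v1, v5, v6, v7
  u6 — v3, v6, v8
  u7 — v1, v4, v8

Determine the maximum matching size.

7

For example, pair u1→v2, u2→v5, u3→v4, u4→v3, u5→v7, u6→v6, u7→v1.
This saturates every left vertex, so 7 is the maximum.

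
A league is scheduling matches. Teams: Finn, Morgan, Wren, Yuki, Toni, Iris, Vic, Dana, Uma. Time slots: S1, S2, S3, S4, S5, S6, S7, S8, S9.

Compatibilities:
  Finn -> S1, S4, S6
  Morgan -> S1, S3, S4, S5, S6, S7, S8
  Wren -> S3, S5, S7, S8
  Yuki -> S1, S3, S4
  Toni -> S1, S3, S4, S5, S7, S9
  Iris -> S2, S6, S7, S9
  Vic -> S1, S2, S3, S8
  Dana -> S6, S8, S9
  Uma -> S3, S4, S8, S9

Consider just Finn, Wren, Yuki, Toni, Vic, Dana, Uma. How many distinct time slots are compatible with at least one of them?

9

The union of neighbours of {Finn, Wren, Yuki, Toni, Vic, Dana, Uma} is {S1, S2, S3, S4, S5, S6, S7, S8, S9}, which has 9 elements.
Since |N(S)| = 9 ≥ |S| = 7, Hall's condition holds for this subset.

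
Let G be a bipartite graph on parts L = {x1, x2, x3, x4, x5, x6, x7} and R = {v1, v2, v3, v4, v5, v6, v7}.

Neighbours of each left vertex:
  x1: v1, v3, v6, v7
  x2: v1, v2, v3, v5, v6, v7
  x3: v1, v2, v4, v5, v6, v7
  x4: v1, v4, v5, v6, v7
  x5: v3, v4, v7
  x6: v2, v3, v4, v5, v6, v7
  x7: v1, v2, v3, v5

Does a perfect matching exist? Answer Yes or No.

A valid assignment of size 7: x1-v7, x2-v3, x3-v1, x4-v5, x5-v4, x6-v6, x7-v2.
Every left vertex is matched, so this is a perfect matching.

Yes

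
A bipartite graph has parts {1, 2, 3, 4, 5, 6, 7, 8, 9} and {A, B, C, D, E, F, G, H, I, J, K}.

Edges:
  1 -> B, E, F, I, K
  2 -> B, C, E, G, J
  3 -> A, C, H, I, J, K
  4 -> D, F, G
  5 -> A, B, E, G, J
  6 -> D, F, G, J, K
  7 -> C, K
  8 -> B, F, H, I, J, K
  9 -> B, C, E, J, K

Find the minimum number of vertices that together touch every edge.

9

A maximum matching has 9 edges (e.g. 1–E, 2–B, 3–A, 4–D, 5–G, 6–F, 7–C, 8–K, 9–J).
By König's theorem the minimum vertex cover has the same size. One such cover is {1, 2, 3, 4, 5, 6, 7, 8, 9}.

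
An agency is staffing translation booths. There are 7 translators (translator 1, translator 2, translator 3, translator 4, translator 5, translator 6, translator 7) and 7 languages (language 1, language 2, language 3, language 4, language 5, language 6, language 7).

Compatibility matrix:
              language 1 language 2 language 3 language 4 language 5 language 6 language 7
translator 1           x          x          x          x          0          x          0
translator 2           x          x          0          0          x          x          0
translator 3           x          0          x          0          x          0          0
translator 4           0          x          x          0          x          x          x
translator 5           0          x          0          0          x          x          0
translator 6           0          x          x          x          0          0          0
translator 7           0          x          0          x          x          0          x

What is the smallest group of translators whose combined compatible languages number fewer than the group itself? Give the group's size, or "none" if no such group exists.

A matching saturating every translator exists, for instance translator 1→language 6, translator 2→language 1, translator 3→language 3, translator 4→language 2, translator 5→language 5, translator 6→language 4, translator 7→language 7.
By Hall's marriage theorem, this means |N(S)| ≥ |S| for every subset S, so no violating subset exists.

none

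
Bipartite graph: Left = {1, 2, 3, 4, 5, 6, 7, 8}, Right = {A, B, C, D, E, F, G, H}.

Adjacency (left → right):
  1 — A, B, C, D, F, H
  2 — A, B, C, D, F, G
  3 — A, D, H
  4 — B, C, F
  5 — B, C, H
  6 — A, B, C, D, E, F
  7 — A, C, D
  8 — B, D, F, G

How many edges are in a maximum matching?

8

A valid assignment of size 8: 1-A, 2-G, 3-H, 4-F, 5-C, 6-E, 7-D, 8-B.
This saturates every left vertex, so 8 is the maximum.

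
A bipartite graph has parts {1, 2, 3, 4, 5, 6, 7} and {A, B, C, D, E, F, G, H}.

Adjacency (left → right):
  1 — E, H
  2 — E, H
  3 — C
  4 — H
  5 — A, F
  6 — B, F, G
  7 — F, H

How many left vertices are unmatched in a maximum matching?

One maximum matching: 1-H, 2-E, 3-C, 5-A, 6-B, 7-F.
The set {1, 2, 4} has only 2 neighbours ({E, H}), so by Hall's theorem at most 6 of the 7 left vertices can be matched.
That matches 6 of the 7, leaving 1 unmatched; no matching can do better.

1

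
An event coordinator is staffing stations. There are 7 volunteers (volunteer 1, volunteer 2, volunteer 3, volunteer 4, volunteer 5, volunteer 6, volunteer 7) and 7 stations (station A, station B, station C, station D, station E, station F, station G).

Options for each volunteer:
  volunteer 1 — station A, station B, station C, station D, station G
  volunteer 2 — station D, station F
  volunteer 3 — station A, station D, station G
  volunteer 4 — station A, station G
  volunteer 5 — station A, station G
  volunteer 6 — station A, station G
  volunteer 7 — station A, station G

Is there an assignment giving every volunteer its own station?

No

The set {volunteer 4, volunteer 5, volunteer 6, volunteer 7} has only 2 neighbours ({station A, station G}), so by Hall's theorem at most 5 of the 7 volunteers can be matched.
Hence no matching covers every volunteer.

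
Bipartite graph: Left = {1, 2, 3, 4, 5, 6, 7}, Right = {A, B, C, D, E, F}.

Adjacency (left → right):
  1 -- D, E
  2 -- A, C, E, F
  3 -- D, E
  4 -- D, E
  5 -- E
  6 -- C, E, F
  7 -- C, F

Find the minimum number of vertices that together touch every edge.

5

The 5 edges 1–D, 2–A, 3–E, 6–C, 7–F form a matching, so any vertex cover needs at least 5 vertices (one per matched edge).
Conversely {2, 6, 7, D, E} meets every edge and has exactly 5 vertices, so 5 is optimal.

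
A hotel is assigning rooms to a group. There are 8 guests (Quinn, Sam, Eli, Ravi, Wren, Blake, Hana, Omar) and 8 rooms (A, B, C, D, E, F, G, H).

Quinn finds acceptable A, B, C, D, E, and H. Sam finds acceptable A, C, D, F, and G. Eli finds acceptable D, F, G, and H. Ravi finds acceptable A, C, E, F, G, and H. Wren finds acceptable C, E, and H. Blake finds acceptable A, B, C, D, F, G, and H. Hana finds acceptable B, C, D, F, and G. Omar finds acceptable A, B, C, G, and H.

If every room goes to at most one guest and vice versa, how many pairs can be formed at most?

8

One maximum matching: Quinn–E, Sam–F, Eli–D, Ravi–H, Wren–C, Blake–A, Hana–B, Omar–G.
All 8 guests are matched, so no larger matching exists.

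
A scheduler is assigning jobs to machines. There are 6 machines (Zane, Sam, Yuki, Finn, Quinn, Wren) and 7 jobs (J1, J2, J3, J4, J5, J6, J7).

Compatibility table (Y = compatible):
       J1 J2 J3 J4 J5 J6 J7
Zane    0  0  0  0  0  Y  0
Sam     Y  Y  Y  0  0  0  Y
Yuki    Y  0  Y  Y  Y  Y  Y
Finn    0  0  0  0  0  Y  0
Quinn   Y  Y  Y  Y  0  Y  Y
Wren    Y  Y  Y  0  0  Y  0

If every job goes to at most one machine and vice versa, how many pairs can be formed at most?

5

For example, pair Zane→J6, Sam→J7, Yuki→J1, Quinn→J2, Wren→J3.
The set {Zane, Finn} has only 1 neighbour ({J6}), so by Hall's theorem at most 5 of the 6 machines can be matched.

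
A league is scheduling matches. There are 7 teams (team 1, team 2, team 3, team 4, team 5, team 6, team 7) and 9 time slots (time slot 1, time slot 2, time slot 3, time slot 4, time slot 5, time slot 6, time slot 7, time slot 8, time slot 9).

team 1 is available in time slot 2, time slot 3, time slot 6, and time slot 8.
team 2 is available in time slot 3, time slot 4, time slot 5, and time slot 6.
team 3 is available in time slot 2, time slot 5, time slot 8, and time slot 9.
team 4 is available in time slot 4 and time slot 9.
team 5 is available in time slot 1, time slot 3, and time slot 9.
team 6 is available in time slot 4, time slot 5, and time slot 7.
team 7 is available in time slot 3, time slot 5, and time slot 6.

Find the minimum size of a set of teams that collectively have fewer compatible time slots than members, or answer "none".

none

A matching saturating every team exists, for instance team 1→time slot 6, team 2→time slot 4, team 3→time slot 2, team 4→time slot 9, team 5→time slot 1, team 6→time slot 7, team 7→time slot 3.
By Hall's marriage theorem, this means |N(S)| ≥ |S| for every subset S, so no violating subset exists.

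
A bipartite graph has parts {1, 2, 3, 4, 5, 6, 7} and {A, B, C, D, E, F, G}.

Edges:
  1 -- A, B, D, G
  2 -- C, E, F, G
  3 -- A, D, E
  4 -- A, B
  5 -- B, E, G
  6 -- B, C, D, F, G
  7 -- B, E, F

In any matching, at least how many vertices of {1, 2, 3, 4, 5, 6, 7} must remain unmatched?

0

One maximum matching: 1-G, 2-C, 3-D, 4-A, 5-E, 6-F, 7-B.
This saturates every left vertex, so 7 is the maximum.
That matches 7 of the 7, leaving 0 unmatched; no matching can do better.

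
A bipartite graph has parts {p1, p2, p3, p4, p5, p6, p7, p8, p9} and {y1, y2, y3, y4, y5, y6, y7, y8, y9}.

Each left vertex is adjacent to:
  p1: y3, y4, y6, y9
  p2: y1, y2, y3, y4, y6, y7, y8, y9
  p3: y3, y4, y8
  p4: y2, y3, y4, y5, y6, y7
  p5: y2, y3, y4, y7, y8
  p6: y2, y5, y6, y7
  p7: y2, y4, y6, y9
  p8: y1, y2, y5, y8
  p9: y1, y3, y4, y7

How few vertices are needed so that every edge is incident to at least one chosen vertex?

9

The 9 edges p1–y9, p2–y6, p3–y8, p4–y7, p5–y4, p6–y5, p7–y2, p8–y1, p9–y3 form a matching, so any vertex cover needs at least 9 vertices (one per matched edge).
Conversely {p1, p2, p3, p4, p5, p6, p7, p8, p9} meets every edge and has exactly 9 vertices, so 9 is optimal.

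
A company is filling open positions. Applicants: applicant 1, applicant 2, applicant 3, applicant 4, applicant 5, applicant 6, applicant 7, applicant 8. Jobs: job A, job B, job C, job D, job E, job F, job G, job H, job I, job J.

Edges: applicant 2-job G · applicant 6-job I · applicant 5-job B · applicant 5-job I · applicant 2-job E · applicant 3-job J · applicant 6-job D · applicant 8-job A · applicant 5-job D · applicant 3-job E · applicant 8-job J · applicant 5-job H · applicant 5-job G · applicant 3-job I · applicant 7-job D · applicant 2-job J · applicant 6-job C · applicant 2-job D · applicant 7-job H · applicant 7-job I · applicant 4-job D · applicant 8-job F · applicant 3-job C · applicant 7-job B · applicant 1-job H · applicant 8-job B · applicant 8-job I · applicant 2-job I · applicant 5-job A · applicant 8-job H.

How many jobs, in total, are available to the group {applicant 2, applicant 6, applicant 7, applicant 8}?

The union of neighbours of {applicant 2, applicant 6, applicant 7, applicant 8} is {job A, job B, job C, job D, job E, job F, job G, job H, job I, job J}, which has 10 elements.
Since |N(S)| = 10 ≥ |S| = 4, Hall's condition holds for this subset.

10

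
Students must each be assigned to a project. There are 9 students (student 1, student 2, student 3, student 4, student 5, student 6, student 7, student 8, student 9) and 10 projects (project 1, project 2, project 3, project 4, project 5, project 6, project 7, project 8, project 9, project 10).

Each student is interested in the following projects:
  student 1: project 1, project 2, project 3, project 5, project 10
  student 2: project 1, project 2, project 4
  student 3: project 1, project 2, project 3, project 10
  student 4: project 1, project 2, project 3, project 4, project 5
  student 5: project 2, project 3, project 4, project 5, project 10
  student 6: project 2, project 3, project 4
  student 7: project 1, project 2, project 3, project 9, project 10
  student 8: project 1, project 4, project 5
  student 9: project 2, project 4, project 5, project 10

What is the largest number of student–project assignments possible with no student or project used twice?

A valid assignment of size 7: student 1–project 2, student 2–project 1, student 3–project 3, student 4–project 5, student 5–project 10, student 6–project 4, student 7–project 9.
The set {student 1, student 2, student 3, student 4, student 5, student 6, student 8, student 9} has only 6 neighbours ({project 1, project 10, project 2, project 3, project 4, project 5}), so by Hall's theorem at most 7 of the 9 students can be matched.

7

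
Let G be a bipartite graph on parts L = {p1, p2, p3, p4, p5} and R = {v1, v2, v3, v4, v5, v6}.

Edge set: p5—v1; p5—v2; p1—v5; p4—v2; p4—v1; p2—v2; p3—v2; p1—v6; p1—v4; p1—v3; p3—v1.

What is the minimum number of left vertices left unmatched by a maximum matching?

A valid assignment of size 3: p1→v6, p2→v2, p3→v1.
The set {p2, p3, p4, p5} has only 2 neighbours ({v1, v2}), so by Hall's theorem at most 3 of the 5 left vertices can be matched.
That matches 3 of the 5, leaving 2 unmatched; no matching can do better.

2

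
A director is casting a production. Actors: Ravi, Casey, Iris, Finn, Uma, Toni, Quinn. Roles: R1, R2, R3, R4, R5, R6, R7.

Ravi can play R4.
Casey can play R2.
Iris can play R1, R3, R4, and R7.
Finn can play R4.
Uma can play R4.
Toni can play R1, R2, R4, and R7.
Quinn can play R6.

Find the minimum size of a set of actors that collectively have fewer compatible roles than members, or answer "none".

2

Take S = {Ravi, Finn}. Its neighbourhood is {R4}, so |N(S)| = 1 < |S| = 2.
No single vertex violates Hall's condition since each has at least one neighbour, so 2 is the minimum.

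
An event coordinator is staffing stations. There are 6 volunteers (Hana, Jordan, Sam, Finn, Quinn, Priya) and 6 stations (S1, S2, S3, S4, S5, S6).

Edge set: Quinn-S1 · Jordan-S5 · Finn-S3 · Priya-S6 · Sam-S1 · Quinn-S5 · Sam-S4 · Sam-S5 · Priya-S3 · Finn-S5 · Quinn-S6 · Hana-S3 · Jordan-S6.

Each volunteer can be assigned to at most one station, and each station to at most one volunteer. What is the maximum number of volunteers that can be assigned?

A valid assignment of size 5: Hana–S3, Jordan–S6, Sam–S4, Finn–S5, Quinn–S1.
The set {Hana, Jordan, Finn, Priya} has only 3 neighbours ({S3, S5, S6}), so by Hall's theorem at most 5 of the 6 volunteers can be matched.

5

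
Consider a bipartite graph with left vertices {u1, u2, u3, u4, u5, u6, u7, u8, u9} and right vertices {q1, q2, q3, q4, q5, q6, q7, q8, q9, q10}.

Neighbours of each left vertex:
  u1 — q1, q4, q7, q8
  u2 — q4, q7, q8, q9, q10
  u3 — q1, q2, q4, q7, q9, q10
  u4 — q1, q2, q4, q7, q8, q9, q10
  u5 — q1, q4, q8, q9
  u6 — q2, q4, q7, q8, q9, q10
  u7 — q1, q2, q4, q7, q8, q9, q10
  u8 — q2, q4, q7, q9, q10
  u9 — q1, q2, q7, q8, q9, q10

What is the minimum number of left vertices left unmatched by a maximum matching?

2

For example, pair u1–q8, u2–q10, u3–q7, u4–q2, u5–q1, u6–q4, u7–q9.
The set {u1, u2, u3, u4, u5, u6, u7, u8, u9} has only 7 neighbours ({q1, q10, q2, q4, q7, q8, q9}), so by Hall's theorem at most 7 of the 9 left vertices can be matched.
That matches 7 of the 9, leaving 2 unmatched; no matching can do better.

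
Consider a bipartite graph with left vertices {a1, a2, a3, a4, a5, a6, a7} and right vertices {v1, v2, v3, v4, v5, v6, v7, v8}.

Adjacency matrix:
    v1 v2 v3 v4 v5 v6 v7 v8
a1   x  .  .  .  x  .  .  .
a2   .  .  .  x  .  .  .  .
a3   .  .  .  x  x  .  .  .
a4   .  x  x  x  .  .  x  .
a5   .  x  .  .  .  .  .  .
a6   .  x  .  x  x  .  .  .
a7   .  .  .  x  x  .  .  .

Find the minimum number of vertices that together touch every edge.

A maximum matching has 5 edges (e.g. a1–v1, a2–v4, a3–v5, a4–v7, a5–v2).
By König's theorem the minimum vertex cover has the same size. One such cover is {a1, a4, v2, v4, v5}.

5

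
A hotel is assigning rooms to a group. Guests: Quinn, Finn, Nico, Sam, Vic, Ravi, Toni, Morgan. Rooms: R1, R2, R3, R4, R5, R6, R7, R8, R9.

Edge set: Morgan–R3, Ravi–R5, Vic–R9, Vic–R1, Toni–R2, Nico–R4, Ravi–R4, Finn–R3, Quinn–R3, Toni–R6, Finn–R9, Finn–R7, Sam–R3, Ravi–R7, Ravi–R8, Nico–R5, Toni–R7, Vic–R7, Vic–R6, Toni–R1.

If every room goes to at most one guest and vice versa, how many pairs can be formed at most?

6

For example, pair Quinn→R3, Finn→R9, Nico→R5, Vic→R6, Ravi→R4, Toni→R7.
The set {Quinn, Sam, Morgan} has only 1 neighbour ({R3}), so by Hall's theorem at most 6 of the 8 guests can be matched.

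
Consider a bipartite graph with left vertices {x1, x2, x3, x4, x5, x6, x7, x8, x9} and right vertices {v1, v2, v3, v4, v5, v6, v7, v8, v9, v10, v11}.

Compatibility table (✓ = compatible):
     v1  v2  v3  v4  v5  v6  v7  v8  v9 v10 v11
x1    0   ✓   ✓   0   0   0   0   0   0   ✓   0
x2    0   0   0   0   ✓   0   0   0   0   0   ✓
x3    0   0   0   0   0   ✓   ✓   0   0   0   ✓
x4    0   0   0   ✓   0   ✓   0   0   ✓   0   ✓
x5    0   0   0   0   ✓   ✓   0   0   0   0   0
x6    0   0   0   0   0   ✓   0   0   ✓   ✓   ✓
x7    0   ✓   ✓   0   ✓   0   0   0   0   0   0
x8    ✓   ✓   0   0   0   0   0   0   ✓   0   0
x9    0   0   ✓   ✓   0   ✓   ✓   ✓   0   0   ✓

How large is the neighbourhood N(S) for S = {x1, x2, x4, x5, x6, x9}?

10

The union of neighbours of {x1, x2, x4, x5, x6, x9} is {v2, v3, v4, v5, v6, v7, v8, v9, v10, v11}, which has 10 elements.
Since |N(S)| = 10 ≥ |S| = 6, Hall's condition holds for this subset.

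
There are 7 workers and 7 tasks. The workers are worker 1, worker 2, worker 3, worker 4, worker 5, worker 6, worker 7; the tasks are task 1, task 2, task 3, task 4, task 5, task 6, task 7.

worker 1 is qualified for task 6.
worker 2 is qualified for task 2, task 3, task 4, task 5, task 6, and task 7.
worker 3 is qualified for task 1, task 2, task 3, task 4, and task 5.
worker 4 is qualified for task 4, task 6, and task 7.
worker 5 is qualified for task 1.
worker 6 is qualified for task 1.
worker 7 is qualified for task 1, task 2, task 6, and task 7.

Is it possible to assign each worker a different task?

No

The set {worker 5, worker 6} has only 1 neighbour ({task 1}), so by Hall's theorem at most 6 of the 7 workers can be matched.
Hence no matching covers every worker.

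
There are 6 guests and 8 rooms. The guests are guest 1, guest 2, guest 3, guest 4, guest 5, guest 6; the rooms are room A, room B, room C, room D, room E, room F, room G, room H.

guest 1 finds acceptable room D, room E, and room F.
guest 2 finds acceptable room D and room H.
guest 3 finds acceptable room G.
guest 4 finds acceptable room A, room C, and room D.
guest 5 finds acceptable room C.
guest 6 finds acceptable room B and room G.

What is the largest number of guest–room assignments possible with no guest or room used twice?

One maximum matching: guest 1-room F, guest 2-room H, guest 3-room G, guest 4-room D, guest 5-room C, guest 6-room B.
All 6 guests are matched, so no larger matching exists.

6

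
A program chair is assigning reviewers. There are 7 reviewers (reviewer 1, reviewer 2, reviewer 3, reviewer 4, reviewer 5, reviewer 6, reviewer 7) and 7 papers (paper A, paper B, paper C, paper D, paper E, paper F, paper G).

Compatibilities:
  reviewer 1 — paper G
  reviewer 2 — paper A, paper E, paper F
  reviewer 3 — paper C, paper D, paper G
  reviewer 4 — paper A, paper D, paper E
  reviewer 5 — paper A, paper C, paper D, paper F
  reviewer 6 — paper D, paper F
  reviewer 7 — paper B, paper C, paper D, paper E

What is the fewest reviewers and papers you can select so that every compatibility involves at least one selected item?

7

{reviewer 1, reviewer 2, reviewer 3, reviewer 4, reviewer 5, reviewer 6, reviewer 7} is a vertex cover of size 7: every edge has an endpoint in this set.
No smaller cover exists because reviewer 1–paper G, reviewer 2–paper F, reviewer 3–paper C, reviewer 4–paper E, reviewer 5–paper A, reviewer 6–paper D, reviewer 7–paper B is a matching of size 7, and a cover must include an endpoint of each of these disjoint edges (König's theorem).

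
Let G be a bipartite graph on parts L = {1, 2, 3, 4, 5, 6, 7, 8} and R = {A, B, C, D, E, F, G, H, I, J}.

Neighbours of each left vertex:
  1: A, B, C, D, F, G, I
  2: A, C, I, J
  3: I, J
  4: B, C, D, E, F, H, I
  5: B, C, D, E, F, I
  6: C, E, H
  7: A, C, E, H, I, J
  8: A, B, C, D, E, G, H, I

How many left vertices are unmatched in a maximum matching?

For example, pair 1-A, 2-C, 3-I, 4-H, 5-B, 6-E, 7-J, 8-G.
All 8 left vertices are matched, so no larger matching exists.
That matches 8 of the 8, leaving 0 unmatched; no matching can do better.

0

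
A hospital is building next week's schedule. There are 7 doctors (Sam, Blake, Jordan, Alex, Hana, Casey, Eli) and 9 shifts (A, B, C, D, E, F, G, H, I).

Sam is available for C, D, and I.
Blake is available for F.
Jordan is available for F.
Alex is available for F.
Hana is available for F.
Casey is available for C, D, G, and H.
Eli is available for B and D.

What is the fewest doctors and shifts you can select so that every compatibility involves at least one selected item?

4

{Sam, Casey, Eli, F} is a vertex cover of size 4: every edge has an endpoint in this set.
No smaller cover exists because Sam–C, Blake–F, Casey–G, Eli–B is a matching of size 4, and a cover must include an endpoint of each of these disjoint edges (König's theorem).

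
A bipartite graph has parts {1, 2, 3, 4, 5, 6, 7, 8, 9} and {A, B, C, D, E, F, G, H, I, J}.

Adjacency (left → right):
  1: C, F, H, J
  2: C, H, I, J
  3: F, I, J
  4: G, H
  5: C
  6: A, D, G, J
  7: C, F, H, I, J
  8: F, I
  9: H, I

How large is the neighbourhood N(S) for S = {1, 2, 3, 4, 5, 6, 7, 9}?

8

The union of neighbours of {1, 2, 3, 4, 5, 6, 7, 9} is {A, C, D, F, G, H, I, J}, which has 8 elements.
Since |N(S)| = 8 ≥ |S| = 8, Hall's condition holds for this subset.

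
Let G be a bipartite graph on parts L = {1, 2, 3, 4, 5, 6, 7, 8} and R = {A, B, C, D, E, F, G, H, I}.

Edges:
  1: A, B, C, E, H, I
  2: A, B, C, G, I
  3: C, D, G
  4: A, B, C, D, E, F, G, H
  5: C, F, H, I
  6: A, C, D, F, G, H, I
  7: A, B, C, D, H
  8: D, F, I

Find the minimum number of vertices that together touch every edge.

{1, 2, 3, 4, 5, 6, 7, 8} is a vertex cover of size 8: every edge has an endpoint in this set.
No smaller cover exists because 1–E, 2–B, 3–G, 4–A, 5–C, 6–D, 7–H, 8–F is a matching of size 8, and a cover must include an endpoint of each of these disjoint edges (König's theorem).

8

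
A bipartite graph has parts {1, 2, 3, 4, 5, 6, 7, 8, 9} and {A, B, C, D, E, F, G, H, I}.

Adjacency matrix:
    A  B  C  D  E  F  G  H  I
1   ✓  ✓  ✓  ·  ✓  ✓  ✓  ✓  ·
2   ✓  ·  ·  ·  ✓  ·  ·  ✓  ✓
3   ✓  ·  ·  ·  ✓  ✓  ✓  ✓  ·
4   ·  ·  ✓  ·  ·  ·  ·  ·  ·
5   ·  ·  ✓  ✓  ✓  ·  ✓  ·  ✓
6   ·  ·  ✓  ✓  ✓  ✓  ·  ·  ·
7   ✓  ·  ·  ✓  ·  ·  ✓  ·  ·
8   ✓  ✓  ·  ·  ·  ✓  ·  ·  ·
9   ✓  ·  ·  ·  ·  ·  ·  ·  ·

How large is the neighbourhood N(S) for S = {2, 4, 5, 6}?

The union of neighbours of {2, 4, 5, 6} is {A, C, D, E, F, G, H, I}, which has 8 elements.
Since |N(S)| = 8 ≥ |S| = 4, Hall's condition holds for this subset.

8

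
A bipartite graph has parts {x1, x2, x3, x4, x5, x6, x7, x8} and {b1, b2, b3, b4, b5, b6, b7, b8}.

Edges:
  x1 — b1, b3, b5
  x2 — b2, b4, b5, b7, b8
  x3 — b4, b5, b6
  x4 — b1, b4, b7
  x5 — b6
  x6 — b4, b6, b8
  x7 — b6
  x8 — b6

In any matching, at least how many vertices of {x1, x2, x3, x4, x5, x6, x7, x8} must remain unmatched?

2

For example, pair x1-b3, x2-b7, x3-b5, x4-b4, x5-b6, x6-b8.
The set {x5, x7, x8} has only 1 neighbour ({b6}), so by Hall's theorem at most 6 of the 8 left vertices can be matched.
That matches 6 of the 8, leaving 2 unmatched; no matching can do better.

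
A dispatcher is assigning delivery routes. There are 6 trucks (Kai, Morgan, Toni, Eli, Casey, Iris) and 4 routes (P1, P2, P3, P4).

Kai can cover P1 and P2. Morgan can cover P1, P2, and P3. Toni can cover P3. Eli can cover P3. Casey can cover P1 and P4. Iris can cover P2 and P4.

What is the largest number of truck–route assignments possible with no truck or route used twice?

4

One maximum matching: Kai–P2, Morgan–P1, Toni–P3, Casey–P4.
The set {Kai, Morgan, Toni, Eli, Casey, Iris} has only 4 neighbours ({P1, P2, P3, P4}), so by Hall's theorem at most 4 of the 6 trucks can be matched.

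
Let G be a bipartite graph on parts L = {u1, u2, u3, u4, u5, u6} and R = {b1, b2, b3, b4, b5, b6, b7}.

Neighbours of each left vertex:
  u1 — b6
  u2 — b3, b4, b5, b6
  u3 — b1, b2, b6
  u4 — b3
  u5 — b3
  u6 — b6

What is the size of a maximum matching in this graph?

4

One maximum matching: u1-b6, u2-b4, u3-b2, u4-b3.
The set {u1, u4, u5, u6} has only 2 neighbours ({b3, b6}), so by Hall's theorem at most 4 of the 6 left vertices can be matched.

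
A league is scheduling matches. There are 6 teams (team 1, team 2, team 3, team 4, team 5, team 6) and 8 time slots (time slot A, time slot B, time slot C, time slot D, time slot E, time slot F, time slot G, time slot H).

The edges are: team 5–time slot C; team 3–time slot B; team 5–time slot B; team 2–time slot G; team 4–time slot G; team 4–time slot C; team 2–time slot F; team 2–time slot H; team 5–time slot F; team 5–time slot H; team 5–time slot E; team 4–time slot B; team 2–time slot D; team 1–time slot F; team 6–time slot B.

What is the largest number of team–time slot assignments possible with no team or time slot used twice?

5

A valid assignment of size 5: team 1-time slot F, team 2-time slot H, team 3-time slot B, team 4-time slot G, team 5-time slot C.
The set {team 3, team 6} has only 1 neighbour ({time slot B}), so by Hall's theorem at most 5 of the 6 teams can be matched.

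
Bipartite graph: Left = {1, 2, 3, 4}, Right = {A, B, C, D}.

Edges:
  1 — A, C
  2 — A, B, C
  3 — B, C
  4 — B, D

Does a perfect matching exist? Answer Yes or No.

Yes

For example, pair 1-A, 2-C, 3-B, 4-D.
All 4 left vertices are covered.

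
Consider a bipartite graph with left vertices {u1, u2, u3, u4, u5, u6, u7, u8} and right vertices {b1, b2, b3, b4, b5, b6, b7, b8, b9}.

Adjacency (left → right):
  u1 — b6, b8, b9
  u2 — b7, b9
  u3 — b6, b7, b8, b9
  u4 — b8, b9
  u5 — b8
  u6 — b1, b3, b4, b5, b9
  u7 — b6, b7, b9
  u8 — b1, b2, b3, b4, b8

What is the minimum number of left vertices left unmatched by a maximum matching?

For example, pair u1–b9, u2–b7, u3–b6, u4–b8, u6–b5, u8–b1.
The set {u1, u2, u3, u4, u5, u7} has only 4 neighbours ({b6, b7, b8, b9}), so by Hall's theorem at most 6 of the 8 left vertices can be matched.
That matches 6 of the 8, leaving 2 unmatched; no matching can do better.

2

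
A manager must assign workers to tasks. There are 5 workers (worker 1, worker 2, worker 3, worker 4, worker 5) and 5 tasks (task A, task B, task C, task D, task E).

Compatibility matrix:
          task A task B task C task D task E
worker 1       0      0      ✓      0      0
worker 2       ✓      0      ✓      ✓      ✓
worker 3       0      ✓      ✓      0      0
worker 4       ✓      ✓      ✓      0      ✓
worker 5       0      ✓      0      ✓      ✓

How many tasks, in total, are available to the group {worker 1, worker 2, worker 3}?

5

The union of neighbours of {worker 1, worker 2, worker 3} is {task A, task B, task C, task D, task E}, which has 5 elements.
Since |N(S)| = 5 ≥ |S| = 3, Hall's condition holds for this subset.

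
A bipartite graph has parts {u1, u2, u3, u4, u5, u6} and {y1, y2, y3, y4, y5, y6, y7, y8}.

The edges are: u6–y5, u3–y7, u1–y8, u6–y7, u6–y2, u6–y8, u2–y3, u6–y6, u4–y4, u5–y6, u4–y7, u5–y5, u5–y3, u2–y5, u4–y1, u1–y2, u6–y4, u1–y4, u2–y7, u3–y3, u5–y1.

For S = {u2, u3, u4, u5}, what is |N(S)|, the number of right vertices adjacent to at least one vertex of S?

The union of neighbours of {u2, u3, u4, u5} is {y1, y3, y4, y5, y6, y7}, which has 6 elements.
Since |N(S)| = 6 ≥ |S| = 4, Hall's condition holds for this subset.

6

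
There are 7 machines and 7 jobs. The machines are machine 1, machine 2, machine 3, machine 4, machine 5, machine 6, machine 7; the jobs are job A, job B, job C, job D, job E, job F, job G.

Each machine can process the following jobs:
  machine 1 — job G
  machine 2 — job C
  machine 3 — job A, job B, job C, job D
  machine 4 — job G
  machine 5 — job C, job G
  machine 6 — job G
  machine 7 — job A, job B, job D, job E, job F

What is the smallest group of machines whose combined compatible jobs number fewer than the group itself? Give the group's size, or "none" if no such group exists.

2

Take S = {machine 1, machine 4}. Its neighbourhood is {job G}, so |N(S)| = 1 < |S| = 2.
No single vertex violates Hall's condition since each has at least one neighbour, so 2 is the minimum.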